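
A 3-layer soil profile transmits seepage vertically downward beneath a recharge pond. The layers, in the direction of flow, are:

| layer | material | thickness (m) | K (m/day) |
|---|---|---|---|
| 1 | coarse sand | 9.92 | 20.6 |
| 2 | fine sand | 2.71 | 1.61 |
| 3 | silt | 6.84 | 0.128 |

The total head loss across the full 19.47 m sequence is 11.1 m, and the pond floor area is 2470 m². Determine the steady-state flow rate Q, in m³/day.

493

Flow is perpendicular to layering, so the layers act in series and the equivalent K is the thickness-weighted harmonic mean.
Total thickness L = 9.92 + 2.71 + 6.84 = 19.47 m.
Σ(b_i/K_i) = 9.92/20.6 + 2.71/1.61 + 6.84/0.128 = 55.60 d.
K_eq = L / Σ(b_i/K_i) = 19.47 / 55.60 = 0.3502 m/day.
Q = K_eq · A · (Δh/L) = 0.3502 × 2470 × (11.1/19.47) = 493.1 m³/day.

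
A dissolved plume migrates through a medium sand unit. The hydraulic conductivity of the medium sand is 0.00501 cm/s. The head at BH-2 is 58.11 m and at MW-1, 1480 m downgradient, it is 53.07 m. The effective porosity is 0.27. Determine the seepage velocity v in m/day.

0.0546

Convert K: 0.00501 cm/s × 864 = 4.329 m/day.
Hydraulic gradient i = (58.11 − 53.07) / 1480 = 5.04 / 1480 = 0.003405.
Darcy flux q = K · i = 4.329 × 0.003405 = 0.01474 m/day.
Seepage velocity v = q / n_e = 0.01474 / 0.27 = 0.05460 m/day.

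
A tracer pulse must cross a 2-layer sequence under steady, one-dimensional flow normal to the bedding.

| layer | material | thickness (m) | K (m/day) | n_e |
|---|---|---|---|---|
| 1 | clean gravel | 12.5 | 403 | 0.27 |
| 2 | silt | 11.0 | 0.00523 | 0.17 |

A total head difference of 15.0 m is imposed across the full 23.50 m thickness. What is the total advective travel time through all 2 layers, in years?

With flow normal to the layers, continuity requires the same specific discharge q through every layer.
Σ(b_i/K_i) = 12.5/403 + 11.0/0.00523 = 2103 d.
q = Δh / Σ(b_i/K_i) = 15.0 / 2103 = 0.007132 m/day.
In each layer the seepage velocity is v_i = q/n_i, so the layer transit time is t_i = b_i·n_i / q:
  layer 1 (clean gravel): t_1 = 12.5 × 0.27 / 0.007132 = 473.2 d
  layer 2 (silt): t_2 = 11.0 × 0.17 / 0.007132 = 262.2 d
Total t = Σ t_i = 735.4 days = 2.014 years.

2.01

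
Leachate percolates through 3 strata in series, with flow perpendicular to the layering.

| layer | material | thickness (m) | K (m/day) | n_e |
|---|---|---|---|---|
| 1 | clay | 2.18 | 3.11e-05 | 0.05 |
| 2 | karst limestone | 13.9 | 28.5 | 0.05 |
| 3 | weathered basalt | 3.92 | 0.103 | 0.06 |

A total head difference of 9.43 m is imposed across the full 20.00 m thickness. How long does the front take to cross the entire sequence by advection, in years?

21.2

With flow normal to the layers, continuity requires the same specific discharge q through every layer.
Σ(b_i/K_i) = 2.18/3.11e-05 + 13.9/28.5 + 3.92/0.103 = 70135 d.
q = Δh / Σ(b_i/K_i) = 9.43 / 70135 = 0.0001345 m/day.
In each layer the seepage velocity is v_i = q/n_i, so the layer transit time is t_i = b_i·n_i / q:
  layer 1 (clay): t_1 = 2.18 × 0.05 / 0.0001345 = 810.7 d
  layer 2 (karst limestone): t_2 = 13.9 × 0.05 / 0.0001345 = 5169 d
  layer 3 (weathered basalt): t_3 = 3.92 × 0.06 / 0.0001345 = 1749 d
Total t = Σ t_i = 7729 days = 21.16 years.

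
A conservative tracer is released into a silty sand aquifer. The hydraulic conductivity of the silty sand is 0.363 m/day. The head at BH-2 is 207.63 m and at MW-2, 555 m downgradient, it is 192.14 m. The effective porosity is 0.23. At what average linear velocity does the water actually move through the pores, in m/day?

0.0440

Hydraulic gradient i = (207.63 − 192.14) / 555 = 15.49 / 555 = 0.02791.
Darcy flux q = K · i = 0.3630 × 0.02791 = 0.01013 m/day.
Seepage velocity v = q / n_e = 0.01013 / 0.23 = 0.04405 m/day.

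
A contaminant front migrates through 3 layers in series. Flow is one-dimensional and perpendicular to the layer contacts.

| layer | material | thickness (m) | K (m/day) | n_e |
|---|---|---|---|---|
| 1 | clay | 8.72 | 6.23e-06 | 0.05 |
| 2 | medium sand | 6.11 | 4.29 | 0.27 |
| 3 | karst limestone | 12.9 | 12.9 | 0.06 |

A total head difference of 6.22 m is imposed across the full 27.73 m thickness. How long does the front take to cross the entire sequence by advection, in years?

1760

With flow normal to the layers, continuity requires the same specific discharge q through every layer.
Σ(b_i/K_i) = 8.72/6.23e-06 + 6.11/4.29 + 12.9/12.9 = 1.400e+06 d.
q = Δh / Σ(b_i/K_i) = 6.22 / 1.400e+06 = 4.444e-06 m/day.
In each layer the seepage velocity is v_i = q/n_i, so the layer transit time is t_i = b_i·n_i / q:
  layer 1 (clay): t_1 = 8.72 × 0.05 / 4.444e-06 = 98113 d
  layer 2 (medium sand): t_2 = 6.11 × 0.27 / 4.444e-06 = 3.712e+05 d
  layer 3 (karst limestone): t_3 = 12.9 × 0.06 / 4.444e-06 = 1.742e+05 d
Total t = Σ t_i = 6.435e+05 days = 1762 years.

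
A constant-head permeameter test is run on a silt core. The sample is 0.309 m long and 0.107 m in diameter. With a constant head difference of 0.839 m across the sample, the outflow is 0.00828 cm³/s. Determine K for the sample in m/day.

Cross-sectional area A = π·(d/2)² = π × (0.107/2)² = 0.008992 m².
Convert discharge: 0.00828 cm³/s = 8.280e-09 m³/s.
Darcy's law rearranged: K = Q·L / (A·Δh) = 8.280e-09 × 0.309 / (0.008992 × 0.839) = 3.391e-07 m/s = 0.02930 m/day.

0.0293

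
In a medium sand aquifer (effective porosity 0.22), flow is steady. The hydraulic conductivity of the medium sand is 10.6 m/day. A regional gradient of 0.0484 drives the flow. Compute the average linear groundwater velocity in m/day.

Hydraulic gradient i = 0.0484.
Darcy flux q = K · i = 10.60 × 0.04840 = 0.5130 m/day.
Seepage velocity v = q / n_e = 0.5130 / 0.22 = 2.332 m/day.

2.33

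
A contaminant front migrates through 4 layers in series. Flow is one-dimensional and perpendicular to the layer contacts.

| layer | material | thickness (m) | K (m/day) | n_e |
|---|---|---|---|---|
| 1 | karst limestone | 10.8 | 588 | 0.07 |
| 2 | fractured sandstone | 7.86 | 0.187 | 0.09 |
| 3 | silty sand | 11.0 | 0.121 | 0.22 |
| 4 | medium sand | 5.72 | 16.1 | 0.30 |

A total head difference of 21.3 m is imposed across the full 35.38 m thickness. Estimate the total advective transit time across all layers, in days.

With flow normal to the layers, continuity requires the same specific discharge q through every layer.
Σ(b_i/K_i) = 10.8/588 + 7.86/0.187 + 11.0/0.121 + 5.72/16.1 = 133.3 d.
q = Δh / Σ(b_i/K_i) = 21.3 / 133.3 = 0.1598 m/day.
In each layer the seepage velocity is v_i = q/n_i, so the layer transit time is t_i = b_i·n_i / q:
  layer 1 (karst limestone): t_1 = 10.8 × 0.07 / 0.1598 = 4.732 d
  layer 2 (fractured sandstone): t_2 = 7.86 × 0.09 / 0.1598 = 4.428 d
  layer 3 (silty sand): t_3 = 11.0 × 0.22 / 0.1598 = 15.15 d
  layer 4 (medium sand): t_4 = 5.72 × 0.30 / 0.1598 = 10.74 d
Total t = Σ t_i = 35.05 days.

35.0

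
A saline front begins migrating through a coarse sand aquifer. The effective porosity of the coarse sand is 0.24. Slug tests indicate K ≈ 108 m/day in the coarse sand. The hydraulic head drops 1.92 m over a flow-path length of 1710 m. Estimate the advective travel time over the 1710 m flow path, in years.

9.27

Hydraulic gradient i = Δh / L = 1.92 / 1710 = 0.001123.
Darcy flux q = K · i = 108.0 × 0.001123 = 0.1213 m/day.
Seepage velocity v = q / n_e = 0.1213 / 0.24 = 0.5053 m/day.
Travel time t = L / v = 1710 / 0.5053 = 3384 days = 9.266 years.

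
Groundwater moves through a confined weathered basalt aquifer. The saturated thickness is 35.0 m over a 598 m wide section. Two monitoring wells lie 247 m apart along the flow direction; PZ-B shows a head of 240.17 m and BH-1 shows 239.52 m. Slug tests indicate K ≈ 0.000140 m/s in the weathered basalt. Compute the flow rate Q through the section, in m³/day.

Convert K: 0.000140 m/s × 86400 = 12.10 m/day.
Cross-sectional area A = 598 × 35.0 = 20930 m².
Hydraulic gradient i = (240.17 − 239.52) / 247 = 0.65 / 247 = 0.002632.
Darcy's law: Q = K · A · i = 12.10 × 20930 × 0.002632 = 666.2 m³/day.

666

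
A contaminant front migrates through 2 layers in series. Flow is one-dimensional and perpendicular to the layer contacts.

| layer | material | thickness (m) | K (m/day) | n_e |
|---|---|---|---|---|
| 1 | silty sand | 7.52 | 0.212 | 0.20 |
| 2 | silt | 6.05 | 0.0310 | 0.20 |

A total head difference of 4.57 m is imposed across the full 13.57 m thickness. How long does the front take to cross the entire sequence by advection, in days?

With flow normal to the layers, continuity requires the same specific discharge q through every layer.
Σ(b_i/K_i) = 7.52/0.212 + 6.05/0.0310 = 230.6 d.
q = Δh / Σ(b_i/K_i) = 4.57 / 230.6 = 0.01982 m/day.
In each layer the seepage velocity is v_i = q/n_i, so the layer transit time is t_i = b_i·n_i / q:
  layer 1 (silty sand): t_1 = 7.52 × 0.20 / 0.01982 = 75.90 d
  layer 2 (silt): t_2 = 6.05 × 0.20 / 0.01982 = 61.06 d
Total t = Σ t_i = 137.0 days.

137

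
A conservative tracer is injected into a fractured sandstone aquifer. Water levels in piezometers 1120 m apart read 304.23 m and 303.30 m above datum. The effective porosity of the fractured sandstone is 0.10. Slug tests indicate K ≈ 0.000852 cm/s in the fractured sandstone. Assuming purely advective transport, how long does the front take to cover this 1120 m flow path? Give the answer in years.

502

Convert K: 0.000852 cm/s × 864 = 0.7361 m/day.
Hydraulic gradient i = (304.23 − 303.30) / 1120 = 0.93 / 1120 = 0.0008304.
Darcy flux q = K · i = 0.7361 × 0.0008304 = 0.0006112 m/day.
Seepage velocity v = q / n_e = 0.0006112 / 0.10 = 0.006112 m/day.
Travel time t = L / v = 1120 / 0.006112 = 1.832e+05 days = 501.7 years.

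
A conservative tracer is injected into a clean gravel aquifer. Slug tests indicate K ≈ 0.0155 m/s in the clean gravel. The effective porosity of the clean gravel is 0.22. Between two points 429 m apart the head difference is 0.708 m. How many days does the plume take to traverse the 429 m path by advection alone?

Convert K: 0.0155 m/s × 86400 = 1339 m/day.
Hydraulic gradient i = Δh / L = 0.708 / 429 = 0.001650.
Darcy flux q = K · i = 1339 × 0.001650 = 2.210 m/day.
Seepage velocity v = q / n_e = 2.210 / 0.22 = 10.05 m/day.
Travel time t = L / v = 429 / 10.05 = 42.70 days.

42.7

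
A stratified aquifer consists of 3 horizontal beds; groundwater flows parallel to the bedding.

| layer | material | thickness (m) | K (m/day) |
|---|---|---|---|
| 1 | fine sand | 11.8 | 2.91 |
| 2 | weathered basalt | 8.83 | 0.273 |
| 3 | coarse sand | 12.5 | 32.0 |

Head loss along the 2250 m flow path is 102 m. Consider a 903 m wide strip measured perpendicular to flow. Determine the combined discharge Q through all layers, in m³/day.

Flow is parallel to layering, so each bed carries its own Darcy discharge and the transmissivities add.
Σ(K_i·b_i) = 2.91×11.8 + 0.273×8.83 + 32.0×12.5 = 436.7 m²/day.
Hydraulic gradient i = Δh / L = 102 / 2250 = 0.04533.
Q = Σ(K_i·b_i) · W · i = 436.7 × 903 × 0.04533 = 17879 m³/day.

17900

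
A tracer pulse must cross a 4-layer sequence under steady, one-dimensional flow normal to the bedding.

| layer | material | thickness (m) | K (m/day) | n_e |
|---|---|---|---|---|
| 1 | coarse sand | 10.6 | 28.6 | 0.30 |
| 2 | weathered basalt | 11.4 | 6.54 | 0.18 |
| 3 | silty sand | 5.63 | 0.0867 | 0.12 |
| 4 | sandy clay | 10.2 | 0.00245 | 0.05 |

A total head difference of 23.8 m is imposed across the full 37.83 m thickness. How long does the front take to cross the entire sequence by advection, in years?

With flow normal to the layers, continuity requires the same specific discharge q through every layer.
Σ(b_i/K_i) = 10.6/28.6 + 11.4/6.54 + 5.63/0.0867 + 10.2/0.00245 = 4230 d.
q = Δh / Σ(b_i/K_i) = 23.8 / 4230 = 0.005626 m/day.
In each layer the seepage velocity is v_i = q/n_i, so the layer transit time is t_i = b_i·n_i / q:
  layer 1 (coarse sand): t_1 = 10.6 × 0.30 / 0.005626 = 565.2 d
  layer 2 (weathered basalt): t_2 = 11.4 × 0.18 / 0.005626 = 364.7 d
  layer 3 (silty sand): t_3 = 5.63 × 0.12 / 0.005626 = 120.1 d
  layer 4 (sandy clay): t_4 = 10.2 × 0.05 / 0.005626 = 90.65 d
Total t = Σ t_i = 1141 days = 3.123 years.

3.12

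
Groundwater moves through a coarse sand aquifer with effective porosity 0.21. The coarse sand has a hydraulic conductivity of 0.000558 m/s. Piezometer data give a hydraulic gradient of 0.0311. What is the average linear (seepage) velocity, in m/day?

7.14

Convert K: 0.000558 m/s × 86400 = 48.21 m/day.
Hydraulic gradient i = 0.0311.
Darcy flux q = K · i = 48.21 × 0.03110 = 1.499 m/day.
Seepage velocity v = q / n_e = 1.499 / 0.21 = 7.140 m/day.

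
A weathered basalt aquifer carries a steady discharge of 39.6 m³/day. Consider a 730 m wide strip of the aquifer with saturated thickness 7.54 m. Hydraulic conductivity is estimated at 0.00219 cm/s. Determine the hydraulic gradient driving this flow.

0.00380

Convert K: 0.00219 cm/s × 864 = 1.892 m/day.
Cross-sectional area A = 730 × 7.54 = 5504 m².
From Q = K·A·i, i = Q / (K·A) = 39.6 / (1.892 × 5504) = 0.003802.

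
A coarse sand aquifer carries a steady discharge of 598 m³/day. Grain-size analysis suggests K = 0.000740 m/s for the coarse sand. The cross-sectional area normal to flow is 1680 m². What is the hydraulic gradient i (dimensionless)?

0.00557

Convert K: 0.000740 m/s × 86400 = 63.94 m/day.
From Q = K·A·i, i = Q / (K·A) = 598 / (63.94 × 1680) = 0.005567.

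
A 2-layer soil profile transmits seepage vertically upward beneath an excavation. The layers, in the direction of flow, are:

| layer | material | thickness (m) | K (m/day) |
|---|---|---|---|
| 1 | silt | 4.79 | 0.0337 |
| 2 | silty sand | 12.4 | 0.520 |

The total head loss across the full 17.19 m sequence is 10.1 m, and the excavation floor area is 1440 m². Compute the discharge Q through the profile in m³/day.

87.6

Flow is perpendicular to layering, so the layers act in series and the equivalent K is the thickness-weighted harmonic mean.
Total thickness L = 4.79 + 12.4 = 17.19 m.
Σ(b_i/K_i) = 4.79/0.0337 + 12.4/0.520 = 166.0 d.
K_eq = L / Σ(b_i/K_i) = 17.19 / 166.0 = 0.1036 m/day.
Q = K_eq · A · (Δh/L) = 0.1036 × 1440 × (10.1/17.19) = 87.62 m³/day.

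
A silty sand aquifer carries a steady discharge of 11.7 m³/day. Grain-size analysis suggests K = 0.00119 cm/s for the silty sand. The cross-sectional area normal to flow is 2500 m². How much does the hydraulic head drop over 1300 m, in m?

5.92

Convert K: 0.00119 cm/s × 864 = 1.028 m/day.
From Q = K·A·i, i = Q / (K·A) = 11.7 / (1.028 × 2500) = 0.004552.
Head loss Δh = i · L = 0.004552 × 1300 = 5.917 m.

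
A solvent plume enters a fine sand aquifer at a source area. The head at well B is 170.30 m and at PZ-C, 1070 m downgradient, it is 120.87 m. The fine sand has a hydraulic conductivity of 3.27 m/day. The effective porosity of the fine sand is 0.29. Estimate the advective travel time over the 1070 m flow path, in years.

5.62

Hydraulic gradient i = (170.30 − 120.87) / 1070 = 49.43 / 1070 = 0.04620.
Darcy flux q = K · i = 3.270 × 0.04620 = 0.1511 m/day.
Seepage velocity v = q / n_e = 0.1511 / 0.29 = 0.5209 m/day.
Travel time t = L / v = 1070 / 0.5209 = 2054 days = 5.624 years.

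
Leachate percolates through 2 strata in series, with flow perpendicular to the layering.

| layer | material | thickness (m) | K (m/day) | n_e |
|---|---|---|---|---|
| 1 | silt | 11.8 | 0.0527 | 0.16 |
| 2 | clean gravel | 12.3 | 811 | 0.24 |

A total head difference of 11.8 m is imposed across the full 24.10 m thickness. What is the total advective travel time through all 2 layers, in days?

With flow normal to the layers, continuity requires the same specific discharge q through every layer.
Σ(b_i/K_i) = 11.8/0.0527 + 12.3/811 = 223.9 d.
q = Δh / Σ(b_i/K_i) = 11.8 / 223.9 = 0.05270 m/day.
In each layer the seepage velocity is v_i = q/n_i, so the layer transit time is t_i = b_i·n_i / q:
  layer 1 (silt): t_1 = 11.8 × 0.16 / 0.05270 = 35.83 d
  layer 2 (clean gravel): t_2 = 12.3 × 0.24 / 0.05270 = 56.02 d
Total t = Σ t_i = 91.85 days.

91.8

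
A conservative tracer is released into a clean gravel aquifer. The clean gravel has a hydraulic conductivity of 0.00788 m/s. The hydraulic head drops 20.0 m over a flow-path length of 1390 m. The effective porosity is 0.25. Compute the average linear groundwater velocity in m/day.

Convert K: 0.00788 m/s × 86400 = 680.8 m/day.
Hydraulic gradient i = Δh / L = 20.0 / 1390 = 0.01439.
Darcy flux q = K · i = 680.8 × 0.01439 = 9.796 m/day.
Seepage velocity v = q / n_e = 9.796 / 0.25 = 39.18 m/day.

39.2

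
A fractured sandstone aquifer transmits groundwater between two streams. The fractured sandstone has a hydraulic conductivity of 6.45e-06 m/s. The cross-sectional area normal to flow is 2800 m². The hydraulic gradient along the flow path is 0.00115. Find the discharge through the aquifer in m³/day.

1.79

Convert K: 6.45e-06 m/s × 86400 = 0.5573 m/day.
Hydraulic gradient i = 0.00115.
Darcy's law: Q = K · A · i = 0.5573 × 2800 × 0.001150 = 1.794 m³/day.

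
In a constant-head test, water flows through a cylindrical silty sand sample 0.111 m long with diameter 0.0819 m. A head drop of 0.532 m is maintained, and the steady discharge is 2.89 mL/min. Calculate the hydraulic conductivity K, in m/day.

Cross-sectional area A = π·(d/2)² = π × (0.0819/2)² = 0.005268 m².
Convert discharge: 2.89 mL/min = 4.817e-08 m³/s.
Darcy's law rearranged: K = Q·L / (A·Δh) = 4.817e-08 × 0.111 / (0.005268 × 0.532) = 1.908e-06 m/s = 0.1648 m/day.

0.165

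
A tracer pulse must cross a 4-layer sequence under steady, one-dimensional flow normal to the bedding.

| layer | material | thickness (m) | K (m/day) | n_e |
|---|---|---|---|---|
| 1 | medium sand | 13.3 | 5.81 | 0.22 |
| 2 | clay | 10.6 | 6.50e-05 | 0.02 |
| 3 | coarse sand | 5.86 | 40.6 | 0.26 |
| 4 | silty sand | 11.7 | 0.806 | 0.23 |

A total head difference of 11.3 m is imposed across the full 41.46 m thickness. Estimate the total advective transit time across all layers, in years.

With flow normal to the layers, continuity requires the same specific discharge q through every layer.
Σ(b_i/K_i) = 13.3/5.81 + 10.6/6.50e-05 + 5.86/40.6 + 11.7/0.806 = 1.631e+05 d.
q = Δh / Σ(b_i/K_i) = 11.3 / 1.631e+05 = 6.929e-05 m/day.
In each layer the seepage velocity is v_i = q/n_i, so the layer transit time is t_i = b_i·n_i / q:
  layer 1 (medium sand): t_1 = 13.3 × 0.22 / 6.929e-05 = 42231 d
  layer 2 (clay): t_2 = 10.6 × 0.02 / 6.929e-05 = 3060 d
  layer 3 (coarse sand): t_3 = 5.86 × 0.26 / 6.929e-05 = 21990 d
  layer 4 (silty sand): t_4 = 11.7 × 0.23 / 6.929e-05 = 38839 d
Total t = Σ t_i = 1.061e+05 days = 290.5 years.

291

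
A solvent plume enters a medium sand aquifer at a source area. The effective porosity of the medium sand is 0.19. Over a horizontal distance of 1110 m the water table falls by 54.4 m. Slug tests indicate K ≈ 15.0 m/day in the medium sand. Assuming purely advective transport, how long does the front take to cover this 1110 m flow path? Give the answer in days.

Hydraulic gradient i = Δh / L = 54.4 / 1110 = 0.04901.
Darcy flux q = K · i = 15.00 × 0.04901 = 0.7351 m/day.
Seepage velocity v = q / n_e = 0.7351 / 0.19 = 3.869 m/day.
Travel time t = L / v = 1110 / 3.869 = 286.9 days.

287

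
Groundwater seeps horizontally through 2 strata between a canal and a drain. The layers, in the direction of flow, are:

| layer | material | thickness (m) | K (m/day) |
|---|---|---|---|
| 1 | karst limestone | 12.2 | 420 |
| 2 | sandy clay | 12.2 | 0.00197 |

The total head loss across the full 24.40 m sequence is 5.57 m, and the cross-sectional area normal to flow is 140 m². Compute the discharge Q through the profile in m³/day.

Flow is perpendicular to layering, so the layers act in series and the equivalent K is the thickness-weighted harmonic mean.
Total thickness L = 12.2 + 12.2 = 24.40 m.
Σ(b_i/K_i) = 12.2/420 + 12.2/0.00197 = 6193 d.
K_eq = L / Σ(b_i/K_i) = 24.40 / 6193 = 0.003940 m/day.
Q = K_eq · A · (Δh/L) = 0.003940 × 140 × (5.57/24.40) = 0.1259 m³/day.

0.126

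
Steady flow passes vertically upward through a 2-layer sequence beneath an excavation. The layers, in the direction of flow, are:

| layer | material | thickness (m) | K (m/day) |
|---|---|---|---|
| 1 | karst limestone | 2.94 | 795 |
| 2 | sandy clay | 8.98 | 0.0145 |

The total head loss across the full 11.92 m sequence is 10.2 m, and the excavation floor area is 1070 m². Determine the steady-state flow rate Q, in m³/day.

17.6

Flow is perpendicular to layering, so the layers act in series and the equivalent K is the thickness-weighted harmonic mean.
Total thickness L = 2.94 + 8.98 = 11.92 m.
Σ(b_i/K_i) = 2.94/795 + 8.98/0.0145 = 619.3 d.
K_eq = L / Σ(b_i/K_i) = 11.92 / 619.3 = 0.01925 m/day.
Q = K_eq · A · (Δh/L) = 0.01925 × 1070 × (10.2/11.92) = 17.62 m³/day.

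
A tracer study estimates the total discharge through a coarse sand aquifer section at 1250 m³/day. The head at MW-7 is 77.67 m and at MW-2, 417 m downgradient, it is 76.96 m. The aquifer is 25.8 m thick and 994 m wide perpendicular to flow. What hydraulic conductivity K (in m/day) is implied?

Cross-sectional area A = 994 × 25.8 = 25645 m².
Hydraulic gradient i = (77.67 − 76.96) / 417 = 0.71 / 417 = 0.001703.
From Q = K·A·i, K = Q / (A·i) = 1250 / (25645 × 0.001703) = 28.63 m/day.

28.6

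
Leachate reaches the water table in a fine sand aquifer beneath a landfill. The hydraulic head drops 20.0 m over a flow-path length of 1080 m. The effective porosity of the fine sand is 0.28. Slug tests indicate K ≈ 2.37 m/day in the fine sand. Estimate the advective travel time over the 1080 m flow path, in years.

18.9

Hydraulic gradient i = Δh / L = 20.0 / 1080 = 0.01852.
Darcy flux q = K · i = 2.370 × 0.01852 = 0.04389 m/day.
Seepage velocity v = q / n_e = 0.04389 / 0.28 = 0.1567 m/day.
Travel time t = L / v = 1080 / 0.1567 = 6890 days = 18.86 years.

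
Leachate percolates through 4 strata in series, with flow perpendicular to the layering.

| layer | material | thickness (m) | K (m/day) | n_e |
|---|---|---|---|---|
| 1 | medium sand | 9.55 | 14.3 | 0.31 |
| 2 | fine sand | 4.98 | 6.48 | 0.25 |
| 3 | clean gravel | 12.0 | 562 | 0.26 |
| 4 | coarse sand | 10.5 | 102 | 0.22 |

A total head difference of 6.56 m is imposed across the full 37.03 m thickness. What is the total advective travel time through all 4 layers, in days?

2.29

With flow normal to the layers, continuity requires the same specific discharge q through every layer.
Σ(b_i/K_i) = 9.55/14.3 + 4.98/6.48 + 12.0/562 + 10.5/102 = 1.561 d.
q = Δh / Σ(b_i/K_i) = 6.56 / 1.561 = 4.203 m/day.
In each layer the seepage velocity is v_i = q/n_i, so the layer transit time is t_i = b_i·n_i / q:
  layer 1 (medium sand): t_1 = 9.55 × 0.31 / 4.203 = 0.7043 d
  layer 2 (fine sand): t_2 = 4.98 × 0.25 / 4.203 = 0.2962 d
  layer 3 (clean gravel): t_3 = 12.0 × 0.26 / 4.203 = 0.7423 d
  layer 4 (coarse sand): t_4 = 10.5 × 0.22 / 4.203 = 0.5496 d
Total t = Σ t_i = 2.292 days.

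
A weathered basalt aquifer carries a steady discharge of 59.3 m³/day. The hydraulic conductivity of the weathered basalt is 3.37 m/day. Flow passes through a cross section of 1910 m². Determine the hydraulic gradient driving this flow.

0.00921

From Q = K·A·i, i = Q / (K·A) = 59.3 / (3.370 × 1910) = 0.009213.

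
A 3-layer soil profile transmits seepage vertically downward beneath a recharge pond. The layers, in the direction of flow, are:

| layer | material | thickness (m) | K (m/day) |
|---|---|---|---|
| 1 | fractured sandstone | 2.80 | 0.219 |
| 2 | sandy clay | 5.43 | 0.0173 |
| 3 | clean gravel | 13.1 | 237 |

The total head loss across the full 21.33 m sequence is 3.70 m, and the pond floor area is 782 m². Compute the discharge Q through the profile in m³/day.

Flow is perpendicular to layering, so the layers act in series and the equivalent K is the thickness-weighted harmonic mean.
Total thickness L = 2.80 + 5.43 + 13.1 = 21.33 m.
Σ(b_i/K_i) = 2.80/0.219 + 5.43/0.0173 + 13.1/237 = 326.7 d.
K_eq = L / Σ(b_i/K_i) = 21.33 / 326.7 = 0.06529 m/day.
Q = K_eq · A · (Δh/L) = 0.06529 × 782 × (3.70/21.33) = 8.856 m³/day.

8.86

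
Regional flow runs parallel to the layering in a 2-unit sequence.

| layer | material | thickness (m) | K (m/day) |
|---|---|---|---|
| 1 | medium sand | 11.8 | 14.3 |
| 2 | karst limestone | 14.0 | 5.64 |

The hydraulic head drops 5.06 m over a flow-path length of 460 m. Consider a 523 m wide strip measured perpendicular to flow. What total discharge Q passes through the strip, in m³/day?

1430

Flow is parallel to layering, so each bed carries its own Darcy discharge and the transmissivities add.
Σ(K_i·b_i) = 14.3×11.8 + 5.64×14.0 = 247.7 m²/day.
Hydraulic gradient i = Δh / L = 5.06 / 460 = 0.01100.
Q = Σ(K_i·b_i) · W · i = 247.7 × 523 × 0.01100 = 1425 m³/day.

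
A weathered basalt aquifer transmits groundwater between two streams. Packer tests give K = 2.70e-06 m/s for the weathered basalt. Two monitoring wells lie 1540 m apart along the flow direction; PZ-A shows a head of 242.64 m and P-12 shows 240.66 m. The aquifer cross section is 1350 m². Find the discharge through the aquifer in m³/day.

Convert K: 2.70e-06 m/s × 86400 = 0.2333 m/day.
Hydraulic gradient i = (242.64 − 240.66) / 1540 = 1.98 / 1540 = 0.001286.
Darcy's law: Q = K · A · i = 0.2333 × 1350 × 0.001286 = 0.4049 m³/day.

0.405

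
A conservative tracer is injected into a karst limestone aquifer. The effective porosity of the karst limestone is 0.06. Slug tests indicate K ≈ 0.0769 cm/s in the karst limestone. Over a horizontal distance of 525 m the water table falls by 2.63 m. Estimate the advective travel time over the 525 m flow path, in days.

94.6

Convert K: 0.0769 cm/s × 864 = 66.44 m/day.
Hydraulic gradient i = Δh / L = 2.63 / 525 = 0.005010.
Darcy flux q = K · i = 66.44 × 0.005010 = 0.3328 m/day.
Seepage velocity v = q / n_e = 0.3328 / 0.06 = 5.547 m/day.
Travel time t = L / v = 525 / 5.547 = 94.64 days.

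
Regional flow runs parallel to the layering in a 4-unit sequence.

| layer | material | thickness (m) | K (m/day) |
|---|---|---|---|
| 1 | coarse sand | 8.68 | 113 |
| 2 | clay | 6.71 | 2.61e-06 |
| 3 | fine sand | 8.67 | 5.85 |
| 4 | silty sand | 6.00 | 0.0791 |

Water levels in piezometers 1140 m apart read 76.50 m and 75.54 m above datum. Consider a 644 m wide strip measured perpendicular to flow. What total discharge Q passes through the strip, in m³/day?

560

Flow is parallel to layering, so each bed carries its own Darcy discharge and the transmissivities add.
Σ(K_i·b_i) = 113×8.68 + 2.61e-06×6.71 + 5.85×8.67 + 0.0791×6.00 = 1032 m²/day.
Hydraulic gradient i = (76.50 − 75.54) / 1140 = 0.96 / 1140 = 0.0008421.
Q = Σ(K_i·b_i) · W · i = 1032 × 644 × 0.0008421 = 559.7 m³/day.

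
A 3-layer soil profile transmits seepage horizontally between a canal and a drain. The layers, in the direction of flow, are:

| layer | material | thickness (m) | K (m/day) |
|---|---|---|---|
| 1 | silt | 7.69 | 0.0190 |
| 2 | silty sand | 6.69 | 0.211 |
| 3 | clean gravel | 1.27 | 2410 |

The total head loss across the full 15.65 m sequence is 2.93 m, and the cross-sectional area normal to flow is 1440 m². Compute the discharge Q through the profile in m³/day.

9.67

Flow is perpendicular to layering, so the layers act in series and the equivalent K is the thickness-weighted harmonic mean.
Total thickness L = 7.69 + 6.69 + 1.27 = 15.65 m.
Σ(b_i/K_i) = 7.69/0.0190 + 6.69/0.211 + 1.27/2410 = 436.4 d.
K_eq = L / Σ(b_i/K_i) = 15.65 / 436.4 = 0.03586 m/day.
Q = K_eq · A · (Δh/L) = 0.03586 × 1440 × (2.93/15.65) = 9.667 m³/day.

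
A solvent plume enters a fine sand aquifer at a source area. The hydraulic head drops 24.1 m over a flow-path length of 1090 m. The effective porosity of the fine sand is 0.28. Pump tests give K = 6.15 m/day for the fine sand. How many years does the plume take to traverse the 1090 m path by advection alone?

6.15

Hydraulic gradient i = Δh / L = 24.1 / 1090 = 0.02211.
Darcy flux q = K · i = 6.150 × 0.02211 = 0.1360 m/day.
Seepage velocity v = q / n_e = 0.1360 / 0.28 = 0.4856 m/day.
Travel time t = L / v = 1090 / 0.4856 = 2244 days = 6.145 years.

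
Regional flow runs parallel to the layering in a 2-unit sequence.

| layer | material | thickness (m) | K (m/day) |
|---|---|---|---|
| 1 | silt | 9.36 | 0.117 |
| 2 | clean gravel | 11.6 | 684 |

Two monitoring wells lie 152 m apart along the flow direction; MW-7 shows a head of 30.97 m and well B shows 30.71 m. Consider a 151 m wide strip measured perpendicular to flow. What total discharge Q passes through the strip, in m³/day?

2050

Flow is parallel to layering, so each bed carries its own Darcy discharge and the transmissivities add.
Σ(K_i·b_i) = 0.117×9.36 + 684×11.6 = 7935 m²/day.
Hydraulic gradient i = (30.97 − 30.71) / 152 = 0.26 / 152 = 0.001711.
Q = Σ(K_i·b_i) · W · i = 7935 × 151 × 0.001711 = 2050 m³/day.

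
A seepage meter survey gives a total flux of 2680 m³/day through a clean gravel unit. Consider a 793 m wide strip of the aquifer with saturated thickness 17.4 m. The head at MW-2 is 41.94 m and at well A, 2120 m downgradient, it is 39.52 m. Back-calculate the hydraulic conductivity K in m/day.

Cross-sectional area A = 793 × 17.4 = 13798 m².
Hydraulic gradient i = (41.94 − 39.52) / 2120 = 2.42 / 2120 = 0.001142.
From Q = K·A·i, K = Q / (A·i) = 2680 / (13798 × 0.001142) = 170.2 m/day.

170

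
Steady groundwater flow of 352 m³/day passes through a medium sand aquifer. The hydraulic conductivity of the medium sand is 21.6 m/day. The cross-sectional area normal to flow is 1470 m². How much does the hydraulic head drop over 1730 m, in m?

From Q = K·A·i, i = Q / (K·A) = 352 / (21.60 × 1470) = 0.01109.
Head loss Δh = i · L = 0.01109 × 1730 = 19.18 m.

19.2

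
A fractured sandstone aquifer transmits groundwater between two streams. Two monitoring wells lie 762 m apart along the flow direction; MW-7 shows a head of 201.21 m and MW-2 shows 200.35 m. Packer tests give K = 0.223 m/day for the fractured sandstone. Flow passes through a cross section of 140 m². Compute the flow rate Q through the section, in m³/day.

0.0352

Hydraulic gradient i = (201.21 − 200.35) / 762 = 0.86 / 762 = 0.001129.
Darcy's law: Q = K · A · i = 0.2230 × 140.0 × 0.001129 = 0.03524 m³/day.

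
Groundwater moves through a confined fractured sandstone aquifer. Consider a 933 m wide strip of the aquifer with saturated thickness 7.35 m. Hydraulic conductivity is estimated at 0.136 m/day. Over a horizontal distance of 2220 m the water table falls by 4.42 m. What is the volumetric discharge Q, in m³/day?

Cross-sectional area A = 933 × 7.35 = 6858 m².
Hydraulic gradient i = Δh / L = 4.42 / 2220 = 0.001991.
Darcy's law: Q = K · A · i = 0.1360 × 6858 × 0.001991 = 1.857 m³/day.

1.86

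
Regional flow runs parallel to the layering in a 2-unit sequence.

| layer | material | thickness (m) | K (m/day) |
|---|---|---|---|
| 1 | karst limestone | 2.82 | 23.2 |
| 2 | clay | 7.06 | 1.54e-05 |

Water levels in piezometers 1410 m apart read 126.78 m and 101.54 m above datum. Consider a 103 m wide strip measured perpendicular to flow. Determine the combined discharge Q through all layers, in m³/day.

121

Flow is parallel to layering, so each bed carries its own Darcy discharge and the transmissivities add.
Σ(K_i·b_i) = 23.2×2.82 + 1.54e-05×7.06 = 65.42 m²/day.
Hydraulic gradient i = (126.78 − 101.54) / 1410 = 25.24 / 1410 = 0.01790.
Q = Σ(K_i·b_i) · W · i = 65.42 × 103 × 0.01790 = 120.6 m³/day.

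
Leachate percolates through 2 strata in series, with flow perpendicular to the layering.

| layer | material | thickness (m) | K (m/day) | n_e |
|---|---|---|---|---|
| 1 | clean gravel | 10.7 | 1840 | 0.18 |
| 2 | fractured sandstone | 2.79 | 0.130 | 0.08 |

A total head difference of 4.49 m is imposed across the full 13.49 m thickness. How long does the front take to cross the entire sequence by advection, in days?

With flow normal to the layers, continuity requires the same specific discharge q through every layer.
Σ(b_i/K_i) = 10.7/1840 + 2.79/0.130 = 21.47 d.
q = Δh / Σ(b_i/K_i) = 4.49 / 21.47 = 0.2092 m/day.
In each layer the seepage velocity is v_i = q/n_i, so the layer transit time is t_i = b_i·n_i / q:
  layer 1 (clean gravel): t_1 = 10.7 × 0.18 / 0.2092 = 9.208 d
  layer 2 (fractured sandstone): t_2 = 2.79 × 0.08 / 0.2092 = 1.067 d
Total t = Σ t_i = 10.28 days.

10.3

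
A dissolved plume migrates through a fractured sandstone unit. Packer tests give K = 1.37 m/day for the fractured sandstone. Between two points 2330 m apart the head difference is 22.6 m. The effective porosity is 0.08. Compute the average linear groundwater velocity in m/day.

Hydraulic gradient i = Δh / L = 22.6 / 2330 = 0.009700.
Darcy flux q = K · i = 1.370 × 0.009700 = 0.01329 m/day.
Seepage velocity v = q / n_e = 0.01329 / 0.08 = 0.1661 m/day.

0.166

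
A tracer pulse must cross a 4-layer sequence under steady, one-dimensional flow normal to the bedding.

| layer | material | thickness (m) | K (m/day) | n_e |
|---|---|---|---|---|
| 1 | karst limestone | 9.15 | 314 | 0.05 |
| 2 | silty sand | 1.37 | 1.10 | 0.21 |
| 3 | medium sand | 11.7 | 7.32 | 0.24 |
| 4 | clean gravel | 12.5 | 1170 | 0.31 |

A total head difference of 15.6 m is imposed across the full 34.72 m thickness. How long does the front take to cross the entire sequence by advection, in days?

1.37

With flow normal to the layers, continuity requires the same specific discharge q through every layer.
Σ(b_i/K_i) = 9.15/314 + 1.37/1.10 + 11.7/7.32 + 12.5/1170 = 2.884 d.
q = Δh / Σ(b_i/K_i) = 15.6 / 2.884 = 5.410 m/day.
In each layer the seepage velocity is v_i = q/n_i, so the layer transit time is t_i = b_i·n_i / q:
  layer 1 (karst limestone): t_1 = 9.15 × 0.05 / 5.410 = 0.08457 d
  layer 2 (silty sand): t_2 = 1.37 × 0.21 / 5.410 = 0.05318 d
  layer 3 (medium sand): t_3 = 11.7 × 0.24 / 5.410 = 0.5191 d
  layer 4 (clean gravel): t_4 = 12.5 × 0.31 / 5.410 = 0.7163 d
Total t = Σ t_i = 1.373 days.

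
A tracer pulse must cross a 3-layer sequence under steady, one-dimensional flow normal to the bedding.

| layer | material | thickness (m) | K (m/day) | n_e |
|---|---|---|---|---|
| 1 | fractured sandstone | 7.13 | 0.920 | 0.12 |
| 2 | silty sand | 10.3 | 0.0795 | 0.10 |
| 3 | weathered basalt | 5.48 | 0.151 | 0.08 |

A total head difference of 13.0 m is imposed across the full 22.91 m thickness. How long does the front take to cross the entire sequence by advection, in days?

With flow normal to the layers, continuity requires the same specific discharge q through every layer.
Σ(b_i/K_i) = 7.13/0.920 + 10.3/0.0795 + 5.48/0.151 = 173.6 d.
q = Δh / Σ(b_i/K_i) = 13.0 / 173.6 = 0.07488 m/day.
In each layer the seepage velocity is v_i = q/n_i, so the layer transit time is t_i = b_i·n_i / q:
  layer 1 (fractured sandstone): t_1 = 7.13 × 0.12 / 0.07488 = 11.43 d
  layer 2 (silty sand): t_2 = 10.3 × 0.10 / 0.07488 = 13.75 d
  layer 3 (weathered basalt): t_3 = 5.48 × 0.08 / 0.07488 = 5.854 d
Total t = Σ t_i = 31.03 days.

31.0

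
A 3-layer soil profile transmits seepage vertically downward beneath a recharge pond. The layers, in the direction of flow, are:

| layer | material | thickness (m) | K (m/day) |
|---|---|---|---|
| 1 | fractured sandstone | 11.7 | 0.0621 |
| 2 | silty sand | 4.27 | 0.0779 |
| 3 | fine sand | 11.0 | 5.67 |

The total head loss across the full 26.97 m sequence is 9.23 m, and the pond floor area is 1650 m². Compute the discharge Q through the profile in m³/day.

62.1

Flow is perpendicular to layering, so the layers act in series and the equivalent K is the thickness-weighted harmonic mean.
Total thickness L = 11.7 + 4.27 + 11.0 = 26.97 m.
Σ(b_i/K_i) = 11.7/0.0621 + 4.27/0.0779 + 11.0/5.67 = 245.2 d.
K_eq = L / Σ(b_i/K_i) = 26.97 / 245.2 = 0.1100 m/day.
Q = K_eq · A · (Δh/L) = 0.1100 × 1650 × (9.23/26.97) = 62.12 m³/day.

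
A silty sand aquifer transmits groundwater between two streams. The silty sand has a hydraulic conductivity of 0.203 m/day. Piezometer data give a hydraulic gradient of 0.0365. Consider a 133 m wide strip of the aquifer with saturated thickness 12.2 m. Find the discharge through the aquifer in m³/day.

12.0

Cross-sectional area A = 133 × 12.2 = 1623 m².
Hydraulic gradient i = 0.0365.
Darcy's law: Q = K · A · i = 0.2030 × 1623 × 0.03650 = 12.02 m³/day.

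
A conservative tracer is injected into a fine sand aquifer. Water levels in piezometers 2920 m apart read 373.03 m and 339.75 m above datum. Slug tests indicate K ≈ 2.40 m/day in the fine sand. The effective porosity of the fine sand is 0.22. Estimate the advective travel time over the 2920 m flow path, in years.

Hydraulic gradient i = (373.03 − 339.75) / 2920 = 33.28 / 2920 = 0.01140.
Darcy flux q = K · i = 2.400 × 0.01140 = 0.02735 m/day.
Seepage velocity v = q / n_e = 0.02735 / 0.22 = 0.1243 m/day.
Travel time t = L / v = 2920 / 0.1243 = 23485 days = 64.30 years.

64.3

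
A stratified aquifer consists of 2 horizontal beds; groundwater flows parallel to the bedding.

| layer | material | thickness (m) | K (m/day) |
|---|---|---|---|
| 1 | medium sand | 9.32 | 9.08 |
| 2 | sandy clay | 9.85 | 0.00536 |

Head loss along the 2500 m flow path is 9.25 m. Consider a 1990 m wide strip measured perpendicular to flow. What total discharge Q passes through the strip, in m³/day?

623

Flow is parallel to layering, so each bed carries its own Darcy discharge and the transmissivities add.
Σ(K_i·b_i) = 9.08×9.32 + 0.00536×9.85 = 84.68 m²/day.
Hydraulic gradient i = Δh / L = 9.25 / 2500 = 0.003700.
Q = Σ(K_i·b_i) · W · i = 84.68 × 1990 × 0.003700 = 623.5 m³/day.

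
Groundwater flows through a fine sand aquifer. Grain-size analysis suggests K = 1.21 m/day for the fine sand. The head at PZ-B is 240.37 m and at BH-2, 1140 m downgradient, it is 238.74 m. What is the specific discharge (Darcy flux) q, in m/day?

Hydraulic gradient i = (240.37 − 238.74) / 1140 = 1.63 / 1140 = 0.001430.
Specific discharge q = K · i = 1.210 × 0.001430 = 0.001730 m/day.

0.00173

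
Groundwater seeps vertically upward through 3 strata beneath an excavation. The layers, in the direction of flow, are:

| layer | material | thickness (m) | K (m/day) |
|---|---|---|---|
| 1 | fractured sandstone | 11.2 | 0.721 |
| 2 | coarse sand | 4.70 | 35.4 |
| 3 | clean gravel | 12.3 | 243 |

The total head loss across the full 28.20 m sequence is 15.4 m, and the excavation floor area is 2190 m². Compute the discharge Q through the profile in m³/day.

Flow is perpendicular to layering, so the layers act in series and the equivalent K is the thickness-weighted harmonic mean.
Total thickness L = 11.2 + 4.70 + 12.3 = 28.20 m.
Σ(b_i/K_i) = 11.2/0.721 + 4.70/35.4 + 12.3/243 = 15.72 d.
K_eq = L / Σ(b_i/K_i) = 28.20 / 15.72 = 1.794 m/day.
Q = K_eq · A · (Δh/L) = 1.794 × 2190 × (15.4/28.20) = 2146 m³/day.

2150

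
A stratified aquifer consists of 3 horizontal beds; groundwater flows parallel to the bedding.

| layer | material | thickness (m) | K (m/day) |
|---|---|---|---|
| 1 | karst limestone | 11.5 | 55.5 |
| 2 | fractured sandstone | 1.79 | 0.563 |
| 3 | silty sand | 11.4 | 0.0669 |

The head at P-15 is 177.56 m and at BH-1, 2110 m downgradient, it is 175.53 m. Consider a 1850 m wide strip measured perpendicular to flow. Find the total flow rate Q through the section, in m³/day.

Flow is parallel to layering, so each bed carries its own Darcy discharge and the transmissivities add.
Σ(K_i·b_i) = 55.5×11.5 + 0.563×1.79 + 0.0669×11.4 = 640.0 m²/day.
Hydraulic gradient i = (177.56 − 175.53) / 2110 = 2.03 / 2110 = 0.0009621.
Q = Σ(K_i·b_i) · W · i = 640.0 × 1850 × 0.0009621 = 1139 m³/day.

1140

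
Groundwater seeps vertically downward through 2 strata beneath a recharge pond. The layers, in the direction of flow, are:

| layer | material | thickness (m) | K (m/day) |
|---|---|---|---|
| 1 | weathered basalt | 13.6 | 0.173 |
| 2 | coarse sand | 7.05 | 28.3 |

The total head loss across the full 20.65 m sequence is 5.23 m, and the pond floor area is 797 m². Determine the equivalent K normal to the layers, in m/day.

0.262

Flow is perpendicular to layering, so the layers act in series and the equivalent K is the thickness-weighted harmonic mean.
Total thickness L = 13.6 + 7.05 = 20.65 m.
Σ(b_i/K_i) = 13.6/0.173 + 7.05/28.3 = 78.86 d.
K_eq = L / Σ(b_i/K_i) = 20.65 / 78.86 = 0.2619 m/day.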